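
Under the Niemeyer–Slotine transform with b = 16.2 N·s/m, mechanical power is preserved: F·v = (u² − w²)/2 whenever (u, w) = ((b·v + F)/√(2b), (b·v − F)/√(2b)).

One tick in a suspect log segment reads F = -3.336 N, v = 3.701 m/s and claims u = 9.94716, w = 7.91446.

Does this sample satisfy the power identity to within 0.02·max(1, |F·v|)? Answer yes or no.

no

F·v = (-3.336)×3.701 = -12.3465 W.
(u² − w²)/2 = (98.9460 − 62.6387)/2 = 18.1537 W.
|Δ| = 30.5002;  2% of max(1, |F·v|) = 0.2469.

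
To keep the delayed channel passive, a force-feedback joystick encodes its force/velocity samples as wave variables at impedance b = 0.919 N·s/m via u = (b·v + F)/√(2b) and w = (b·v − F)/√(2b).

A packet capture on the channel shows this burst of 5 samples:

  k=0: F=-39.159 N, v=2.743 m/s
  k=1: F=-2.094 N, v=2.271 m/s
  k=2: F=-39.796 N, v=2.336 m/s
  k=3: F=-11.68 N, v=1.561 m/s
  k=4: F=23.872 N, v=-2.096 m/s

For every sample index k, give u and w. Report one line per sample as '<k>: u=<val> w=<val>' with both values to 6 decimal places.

0: u=-27.024718 w=30.743482
1: u=-0.005127 w=3.083987
2: u=-27.770467 w=30.937449
3: u=-7.557148 w=9.673440
4: u=16.187441 w=-19.029048

k=0: b·v=0.919×2.743=2.520817; √(2b)=1.355729; u=(2.520817+(-39.159))/1.355729=-27.024718, w=(2.520817−(-39.159))/1.355729=30.743482
k=1: b·v=0.919×2.271=2.087049; √(2b)=1.355729; u=(2.087049+(-2.094))/1.355729=-0.005127, w=(2.087049−(-2.094))/1.355729=3.083987
k=2: b·v=0.919×2.336=2.146784; √(2b)=1.355729; u=(2.146784+(-39.796))/1.355729=-27.770467, w=(2.146784−(-39.796))/1.355729=30.937449
k=3: b·v=0.919×1.561=1.434559; √(2b)=1.355729; u=(1.434559+(-11.68))/1.355729=-7.557148, w=(1.434559−(-11.68))/1.355729=9.673440
k=4: b·v=0.919×(-2.096)=-1.926224; √(2b)=1.355729; u=(-1.926224+23.872)/1.355729=16.187441, w=(-1.926224−23.872)/1.355729=-19.029048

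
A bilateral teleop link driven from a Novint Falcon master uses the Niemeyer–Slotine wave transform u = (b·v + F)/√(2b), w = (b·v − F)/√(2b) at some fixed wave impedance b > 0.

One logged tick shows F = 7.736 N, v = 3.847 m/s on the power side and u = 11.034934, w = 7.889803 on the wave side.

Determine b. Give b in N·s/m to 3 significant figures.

u + w = 18.924737;  u + w = √(2b)·v, so √(2b) = 18.924737/3.847 = 4.919349.
b = (√(2b))²/2 = 24.199998/2 = 12.099999.
(Check via u − w = 2F/√(2b): u − w = 3.145131, 2F/√(2b) = 3.145131.)

b = 12.1 N·s/m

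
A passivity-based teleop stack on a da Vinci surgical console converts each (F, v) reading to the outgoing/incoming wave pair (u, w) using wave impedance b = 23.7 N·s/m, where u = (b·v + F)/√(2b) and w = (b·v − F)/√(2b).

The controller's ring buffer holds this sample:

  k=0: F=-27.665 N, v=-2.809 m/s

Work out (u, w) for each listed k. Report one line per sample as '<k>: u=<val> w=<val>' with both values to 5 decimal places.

0: u=-13.68795 w=-5.65136

k=0: b·v=23.7×(-2.809)=-66.57330; √(2b)=6.88477; u=(-66.57330+(-27.665))/6.88477=-13.68795, w=(-66.57330−(-27.665))/6.88477=-5.65136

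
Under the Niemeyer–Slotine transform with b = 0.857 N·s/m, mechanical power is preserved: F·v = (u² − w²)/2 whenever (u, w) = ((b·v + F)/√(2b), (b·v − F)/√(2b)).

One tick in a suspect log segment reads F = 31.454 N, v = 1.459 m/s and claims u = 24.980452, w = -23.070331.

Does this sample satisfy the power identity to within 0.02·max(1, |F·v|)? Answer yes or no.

F·v = 31.454×1.459 = 45.891386 W.
(u² − w²)/2 = (624.022982 − 532.240172)/2 = 45.891405 W.
|Δ| = 0.000019;  2% of max(1, |F·v|) = 0.917828.

yes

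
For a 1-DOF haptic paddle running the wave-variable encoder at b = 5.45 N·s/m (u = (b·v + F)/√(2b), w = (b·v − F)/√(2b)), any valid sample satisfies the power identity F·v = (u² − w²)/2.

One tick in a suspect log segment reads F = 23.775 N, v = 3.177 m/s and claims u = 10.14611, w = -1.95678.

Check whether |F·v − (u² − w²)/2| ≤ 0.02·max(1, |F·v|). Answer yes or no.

no

F·v = 23.775×3.177 = 75.5332 W.
(u² − w²)/2 = (102.9435 − 3.8290)/2 = 49.5573 W.
|Δ| = 25.9759;  2% of max(1, |F·v|) = 1.5107.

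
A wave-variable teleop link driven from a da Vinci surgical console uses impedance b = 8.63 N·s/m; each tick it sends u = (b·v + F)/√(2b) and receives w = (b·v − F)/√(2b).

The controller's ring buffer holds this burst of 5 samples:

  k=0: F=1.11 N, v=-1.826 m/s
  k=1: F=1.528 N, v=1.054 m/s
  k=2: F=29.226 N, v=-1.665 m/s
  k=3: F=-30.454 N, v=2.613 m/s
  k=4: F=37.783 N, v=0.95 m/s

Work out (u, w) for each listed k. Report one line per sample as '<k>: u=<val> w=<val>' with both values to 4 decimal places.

0: u=-3.5259 w=-4.0603
1: u=2.5572 w=1.8216
2: u=3.5761 w=-10.4934
3: u=-1.9025 w=12.7582
4: u=11.0678 w=-7.1210

k=0: b·v=8.63×(-1.826)=-15.7584; √(2b)=4.1545; u=(-15.7584+1.11)/4.1545=-3.5259, w=(-15.7584−1.11)/4.1545=-4.0603
k=1: b·v=8.63×1.054=9.0960; √(2b)=4.1545; u=(9.0960+1.528)/4.1545=2.5572, w=(9.0960−1.528)/4.1545=1.8216
k=2: b·v=8.63×(-1.665)=-14.3690; √(2b)=4.1545; u=(-14.3690+29.226)/4.1545=3.5761, w=(-14.3690−29.226)/4.1545=-10.4934
k=3: b·v=8.63×2.613=22.5502; √(2b)=4.1545; u=(22.5502+(-30.454))/4.1545=-1.9025, w=(22.5502−(-30.454))/4.1545=12.7582
k=4: b·v=8.63×0.95=8.1985; √(2b)=4.1545; u=(8.1985+37.783)/4.1545=11.0678, w=(8.1985−37.783)/4.1545=-7.1210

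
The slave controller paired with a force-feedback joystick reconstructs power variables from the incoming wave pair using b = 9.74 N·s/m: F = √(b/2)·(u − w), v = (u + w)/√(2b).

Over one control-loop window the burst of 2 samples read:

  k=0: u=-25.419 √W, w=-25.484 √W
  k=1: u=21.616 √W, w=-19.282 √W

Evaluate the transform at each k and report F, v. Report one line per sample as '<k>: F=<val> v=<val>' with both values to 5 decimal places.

0: F=0.14344 v=-11.53318
1: F=90.25402 v=0.52882

k=0: u−w=0.06500, u+w=-50.90300; √(b/2)=2.20681, √(2b)=4.41362; F=2.20681×0.065=0.14344, v=-50.90300/4.41362=-11.53318
k=1: u−w=40.89800, u+w=2.33400; √(b/2)=2.20681, √(2b)=4.41362; F=2.20681×40.898=90.25402, v=2.33400/4.41362=0.52882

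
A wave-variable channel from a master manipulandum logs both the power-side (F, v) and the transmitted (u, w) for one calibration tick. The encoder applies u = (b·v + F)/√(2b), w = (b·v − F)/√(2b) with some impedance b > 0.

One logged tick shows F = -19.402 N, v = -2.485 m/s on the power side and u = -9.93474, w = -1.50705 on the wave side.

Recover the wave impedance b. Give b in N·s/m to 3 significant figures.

b = 10.6 N·s/m

u + w = -11.4418;  u + w = √(2b)·v, so √(2b) = -11.4418/(-2.485) = 4.6043.
b = (√(2b))²/2 = 21.2000/2 = 10.6000.
(Check via u − w = 2F/√(2b): u − w = -8.4277, 2F/√(2b) = -8.4277.)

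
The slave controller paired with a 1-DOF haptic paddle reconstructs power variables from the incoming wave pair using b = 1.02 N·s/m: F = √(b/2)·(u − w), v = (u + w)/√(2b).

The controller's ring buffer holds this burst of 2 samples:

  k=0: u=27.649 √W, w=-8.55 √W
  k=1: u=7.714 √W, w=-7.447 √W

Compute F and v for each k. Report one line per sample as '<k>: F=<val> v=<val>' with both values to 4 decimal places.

0: F=25.8513 v=13.3720
1: F=10.8271 v=0.1869

k=0: u−w=36.1990, u+w=19.0990; √(b/2)=0.7141, √(2b)=1.4283; F=0.7141×36.199=25.8513, v=19.0990/1.4283=13.3720
k=1: u−w=15.1610, u+w=0.2670; √(b/2)=0.7141, √(2b)=1.4283; F=0.7141×15.161=10.8271, v=0.2670/1.4283=0.1869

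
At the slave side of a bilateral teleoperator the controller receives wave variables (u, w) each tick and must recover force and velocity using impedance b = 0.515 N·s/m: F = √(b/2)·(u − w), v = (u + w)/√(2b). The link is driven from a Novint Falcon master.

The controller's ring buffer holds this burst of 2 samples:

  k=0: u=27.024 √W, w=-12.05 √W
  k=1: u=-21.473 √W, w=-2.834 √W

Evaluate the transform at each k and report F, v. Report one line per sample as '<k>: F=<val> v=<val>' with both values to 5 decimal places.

0: F=19.82789 v=14.75432
1: F=-9.45826 v=-23.95040

k=0: u−w=39.07400, u+w=14.97400; √(b/2)=0.50744, √(2b)=1.01489; F=0.50744×39.074=19.82789, v=14.97400/1.01489=14.75432
k=1: u−w=-18.63900, u+w=-24.30700; √(b/2)=0.50744, √(2b)=1.01489; F=0.50744×(-18.639)=-9.45826, v=-24.30700/1.01489=-23.95040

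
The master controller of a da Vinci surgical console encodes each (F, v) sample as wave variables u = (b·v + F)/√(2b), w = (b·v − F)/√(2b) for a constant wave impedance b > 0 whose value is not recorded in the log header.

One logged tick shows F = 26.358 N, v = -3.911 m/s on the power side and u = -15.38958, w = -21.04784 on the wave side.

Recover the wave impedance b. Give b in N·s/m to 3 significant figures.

u + w = -36.4374;  u + w = √(2b)·v, so √(2b) = -36.4374/(-3.911) = 9.3167.
b = (√(2b))²/2 = 86.8000/2 = 43.4000.
(Check via u − w = 2F/√(2b): u − w = 5.6583, 2F/√(2b) = 5.6583.)

b = 43.4 N·s/m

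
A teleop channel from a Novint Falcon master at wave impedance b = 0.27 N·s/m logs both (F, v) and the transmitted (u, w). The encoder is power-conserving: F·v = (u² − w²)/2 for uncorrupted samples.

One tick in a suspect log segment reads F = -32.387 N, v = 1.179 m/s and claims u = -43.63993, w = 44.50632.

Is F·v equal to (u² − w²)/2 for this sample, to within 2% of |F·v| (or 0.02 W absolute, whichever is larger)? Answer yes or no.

yes

F·v = (-32.387)×1.179 = -38.1843 W.
(u² − w²)/2 = (1904.4435 − 1980.8125)/2 = -38.1845 W.
|Δ| = 0.0002;  2% of max(1, |F·v|) = 0.7637.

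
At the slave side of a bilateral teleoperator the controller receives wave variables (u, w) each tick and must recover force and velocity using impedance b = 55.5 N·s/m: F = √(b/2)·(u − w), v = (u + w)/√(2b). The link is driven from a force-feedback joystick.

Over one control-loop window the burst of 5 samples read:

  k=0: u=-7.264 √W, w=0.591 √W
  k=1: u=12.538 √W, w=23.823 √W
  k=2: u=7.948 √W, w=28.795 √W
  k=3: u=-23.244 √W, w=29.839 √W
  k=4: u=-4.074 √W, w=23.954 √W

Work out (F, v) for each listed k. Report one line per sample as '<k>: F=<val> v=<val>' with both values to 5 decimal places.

k=0: u−w=-7.85500, u+w=-6.67300; √(b/2)=5.26783, √(2b)=10.53565; F=5.26783×(-7.855)=-41.37878, v=-6.67300/10.53565=-0.63337
k=1: u−w=-11.28500, u+w=36.36100; √(b/2)=5.26783, √(2b)=10.53565; F=5.26783×(-11.285)=-59.44743, v=36.36100/10.53565=3.45123
k=2: u−w=-20.84700, u+w=36.74300; √(b/2)=5.26783, √(2b)=10.53565; F=5.26783×(-20.847)=-109.81839, v=36.74300/10.53565=3.48749
k=3: u−w=-53.08300, u+w=6.59500; √(b/2)=5.26783, √(2b)=10.53565; F=5.26783×(-53.083)=-279.63205, v=6.59500/10.53565=0.62597
k=4: u−w=-28.02800, u+w=19.88000; √(b/2)=5.26783, √(2b)=10.53565; F=5.26783×(-28.028)=-147.64665, v=19.88000/10.53565=1.88693

0: F=-41.37878 v=-0.63337
1: F=-59.44743 v=3.45123
2: F=-109.81839 v=3.48749
3: F=-279.63205 v=0.62597
4: F=-147.64665 v=1.88693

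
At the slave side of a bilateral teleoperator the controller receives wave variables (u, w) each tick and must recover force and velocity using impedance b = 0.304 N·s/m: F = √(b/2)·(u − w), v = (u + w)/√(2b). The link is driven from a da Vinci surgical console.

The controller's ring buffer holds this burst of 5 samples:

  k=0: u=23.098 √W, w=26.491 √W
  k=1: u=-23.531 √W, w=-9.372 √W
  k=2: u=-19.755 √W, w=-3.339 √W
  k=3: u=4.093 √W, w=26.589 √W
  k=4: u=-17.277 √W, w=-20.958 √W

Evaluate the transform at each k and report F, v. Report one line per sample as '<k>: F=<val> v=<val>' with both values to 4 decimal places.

k=0: u−w=-3.3930, u+w=49.5890; √(b/2)=0.3899, √(2b)=0.7797; F=0.3899×(-3.393)=-1.3228, v=49.5890/0.7797=63.5966
k=1: u−w=-14.1590, u+w=-32.9030; √(b/2)=0.3899, √(2b)=0.7797; F=0.3899×(-14.159)=-5.5202, v=-32.9030/0.7797=-42.1972
k=2: u−w=-16.4160, u+w=-23.0940; √(b/2)=0.3899, √(2b)=0.7797; F=0.3899×(-16.416)=-6.4001, v=-23.0940/0.7797=-29.6174
k=3: u−w=-22.4960, u+w=30.6820; √(b/2)=0.3899, √(2b)=0.7797; F=0.3899×(-22.496)=-8.7706, v=30.6820/0.7797=39.3488
k=4: u−w=3.6810, u+w=-38.2350; √(b/2)=0.3899, √(2b)=0.7797; F=0.3899×3.681=1.4351, v=-38.2350/0.7797=-49.0354

0: F=-1.3228 v=63.5966
1: F=-5.5202 v=-42.1972
2: F=-6.4001 v=-29.6174
3: F=-8.7706 v=39.3488
4: F=1.4351 v=-49.0354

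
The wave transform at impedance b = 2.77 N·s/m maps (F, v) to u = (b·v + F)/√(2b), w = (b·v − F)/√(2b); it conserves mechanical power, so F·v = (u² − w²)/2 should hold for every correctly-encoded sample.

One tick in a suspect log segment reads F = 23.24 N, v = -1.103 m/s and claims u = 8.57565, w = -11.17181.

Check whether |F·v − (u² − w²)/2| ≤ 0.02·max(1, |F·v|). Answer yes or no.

yes

F·v = 23.24×(-1.103) = -25.6337 W.
(u² − w²)/2 = (73.5418 − 124.8093)/2 = -25.6338 W.
|Δ| = 0.0001;  2% of max(1, |F·v|) = 0.5127.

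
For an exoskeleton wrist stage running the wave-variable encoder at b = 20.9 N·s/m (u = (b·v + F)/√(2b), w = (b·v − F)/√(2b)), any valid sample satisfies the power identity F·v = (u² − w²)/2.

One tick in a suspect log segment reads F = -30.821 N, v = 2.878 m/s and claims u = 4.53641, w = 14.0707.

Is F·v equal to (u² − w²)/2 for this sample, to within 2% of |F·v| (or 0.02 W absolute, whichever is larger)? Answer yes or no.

F·v = (-30.821)×2.878 = -88.70284 W.
(u² − w²)/2 = (20.57902 − 197.98460)/2 = -88.70279 W.
|Δ| = 0.00005;  2% of max(1, |F·v|) = 1.77406.

yes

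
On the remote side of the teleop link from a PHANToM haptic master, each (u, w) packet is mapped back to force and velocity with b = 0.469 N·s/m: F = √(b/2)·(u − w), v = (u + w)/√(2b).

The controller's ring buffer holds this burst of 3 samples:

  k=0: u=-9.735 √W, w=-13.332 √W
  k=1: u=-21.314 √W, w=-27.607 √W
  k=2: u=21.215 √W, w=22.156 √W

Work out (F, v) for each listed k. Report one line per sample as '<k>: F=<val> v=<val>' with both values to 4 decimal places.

0: F=1.7419 v=-23.8171
1: F=3.0474 v=-50.5119
2: F=-0.4557 v=44.7814

k=0: u−w=3.5970, u+w=-23.0670; √(b/2)=0.4843, √(2b)=0.9685; F=0.4843×3.597=1.7419, v=-23.0670/0.9685=-23.8171
k=1: u−w=6.2930, u+w=-48.9210; √(b/2)=0.4843, √(2b)=0.9685; F=0.4843×6.293=3.0474, v=-48.9210/0.9685=-50.5119
k=2: u−w=-0.9410, u+w=43.3710; √(b/2)=0.4843, √(2b)=0.9685; F=0.4843×(-0.941)=-0.4557, v=43.3710/0.9685=44.7814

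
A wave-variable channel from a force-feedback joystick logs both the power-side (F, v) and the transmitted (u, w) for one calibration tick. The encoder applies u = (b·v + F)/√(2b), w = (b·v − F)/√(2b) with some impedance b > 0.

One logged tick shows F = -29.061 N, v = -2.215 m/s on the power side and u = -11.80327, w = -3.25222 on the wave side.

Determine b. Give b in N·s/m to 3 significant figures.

u + w = -15.05549;  u + w = √(2b)·v, so √(2b) = -15.05549/(-2.215) = 6.79706.
b = (√(2b))²/2 = 46.20004/2 = 23.10002.
(Check via u − w = 2F/√(2b): u − w = -8.55105, 2F/√(2b) = -8.55105.)

b = 23.1 N·s/m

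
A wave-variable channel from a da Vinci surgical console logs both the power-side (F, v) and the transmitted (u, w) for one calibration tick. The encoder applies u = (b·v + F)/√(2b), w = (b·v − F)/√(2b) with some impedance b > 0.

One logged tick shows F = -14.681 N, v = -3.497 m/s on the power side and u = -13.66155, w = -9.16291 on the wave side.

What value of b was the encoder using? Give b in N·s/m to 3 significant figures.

b = 21.3 N·s/m

u + w = -22.82446;  u + w = √(2b)·v, so √(2b) = -22.82446/(-3.497) = 6.52687.
b = (√(2b))²/2 = 42.60002/2 = 21.30001.
(Check via u − w = 2F/√(2b): u − w = -4.49864, 2F/√(2b) = -4.49863.)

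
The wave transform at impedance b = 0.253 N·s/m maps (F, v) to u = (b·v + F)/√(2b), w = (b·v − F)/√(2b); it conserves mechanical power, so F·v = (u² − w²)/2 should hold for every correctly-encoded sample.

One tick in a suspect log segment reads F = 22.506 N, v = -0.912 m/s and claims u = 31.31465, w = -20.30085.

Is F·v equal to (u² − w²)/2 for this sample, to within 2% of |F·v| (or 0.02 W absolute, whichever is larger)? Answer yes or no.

no

F·v = 22.506×(-0.912) = -20.5255 W.
(u² − w²)/2 = (980.6073 − 412.1245)/2 = 284.2414 W.
|Δ| = 304.7669;  2% of max(1, |F·v|) = 0.4105.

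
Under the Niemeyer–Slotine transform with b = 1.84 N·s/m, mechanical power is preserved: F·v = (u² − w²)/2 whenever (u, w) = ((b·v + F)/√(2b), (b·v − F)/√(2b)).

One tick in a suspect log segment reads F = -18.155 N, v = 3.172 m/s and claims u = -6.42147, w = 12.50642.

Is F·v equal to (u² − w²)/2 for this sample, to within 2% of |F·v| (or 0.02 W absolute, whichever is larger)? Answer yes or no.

F·v = (-18.155)×3.172 = -57.58766 W.
(u² − w²)/2 = (41.23528 − 156.41054)/2 = -57.58763 W.
|Δ| = 0.00003;  2% of max(1, |F·v|) = 1.15175.

yes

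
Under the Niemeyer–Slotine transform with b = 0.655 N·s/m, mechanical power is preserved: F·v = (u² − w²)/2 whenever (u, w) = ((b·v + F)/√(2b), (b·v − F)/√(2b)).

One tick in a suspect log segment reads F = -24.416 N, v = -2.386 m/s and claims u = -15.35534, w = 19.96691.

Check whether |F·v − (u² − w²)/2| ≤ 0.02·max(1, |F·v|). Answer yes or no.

F·v = (-24.416)×(-2.386) = 58.25658 W.
(u² − w²)/2 = (235.78647 − 398.67749)/2 = -81.44551 W.
|Δ| = 139.70209;  2% of max(1, |F·v|) = 1.16513.

no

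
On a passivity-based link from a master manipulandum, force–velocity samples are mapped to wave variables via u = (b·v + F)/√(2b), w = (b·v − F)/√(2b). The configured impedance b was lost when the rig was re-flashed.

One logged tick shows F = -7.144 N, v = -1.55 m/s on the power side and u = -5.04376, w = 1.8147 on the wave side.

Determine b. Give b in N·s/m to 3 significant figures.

b = 2.17 N·s/m

u + w = -3.22906;  u + w = √(2b)·v, so √(2b) = -3.22906/(-1.55) = 2.08326.
b = (√(2b))²/2 = 4.33999/2 = 2.17000.
(Check via u − w = 2F/√(2b): u − w = -6.85846, 2F/√(2b) = -6.85847.)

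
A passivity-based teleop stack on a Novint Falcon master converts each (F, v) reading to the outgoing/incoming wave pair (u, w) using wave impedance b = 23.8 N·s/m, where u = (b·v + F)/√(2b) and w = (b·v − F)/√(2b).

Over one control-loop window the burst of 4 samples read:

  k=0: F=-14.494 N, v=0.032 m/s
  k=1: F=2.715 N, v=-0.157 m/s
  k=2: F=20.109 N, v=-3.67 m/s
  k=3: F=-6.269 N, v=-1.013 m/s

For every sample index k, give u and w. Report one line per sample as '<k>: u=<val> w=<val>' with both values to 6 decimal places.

k=0: b·v=23.8×0.032=0.761600; √(2b)=6.899275; u=(0.761600+(-14.494))/6.899275=-1.990412, w=(0.761600−(-14.494))/6.899275=2.211189
k=1: b·v=23.8×(-0.157)=-3.736600; √(2b)=6.899275; u=(-3.736600+2.715)/6.899275=-0.148074, w=(-3.736600−2.715)/6.899275=-0.935113
k=2: b·v=23.8×(-3.67)=-87.346000; √(2b)=6.899275; u=(-87.346000+20.109)/6.899275=-9.745516, w=(-87.346000−20.109)/6.899275=-15.574824
k=3: b·v=23.8×(-1.013)=-24.109400; √(2b)=6.899275; u=(-24.109400+(-6.269))/6.899275=-4.403129, w=(-24.109400−(-6.269))/6.899275=-2.585837

0: u=-1.990412 w=2.211189
1: u=-0.148074 w=-0.935113
2: u=-9.745516 w=-15.574824
3: u=-4.403129 w=-2.585837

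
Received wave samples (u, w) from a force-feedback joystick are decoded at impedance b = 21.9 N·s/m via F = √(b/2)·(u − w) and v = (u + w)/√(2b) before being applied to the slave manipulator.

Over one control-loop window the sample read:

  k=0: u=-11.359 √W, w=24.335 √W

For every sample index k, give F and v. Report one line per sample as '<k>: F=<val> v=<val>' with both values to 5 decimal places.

k=0: u−w=-35.69400, u+w=12.97600; √(b/2)=3.30908, √(2b)=6.61816; F=3.30908×(-35.694)=-118.11425, v=12.97600/6.61816=1.96067

0: F=-118.11425 v=1.96067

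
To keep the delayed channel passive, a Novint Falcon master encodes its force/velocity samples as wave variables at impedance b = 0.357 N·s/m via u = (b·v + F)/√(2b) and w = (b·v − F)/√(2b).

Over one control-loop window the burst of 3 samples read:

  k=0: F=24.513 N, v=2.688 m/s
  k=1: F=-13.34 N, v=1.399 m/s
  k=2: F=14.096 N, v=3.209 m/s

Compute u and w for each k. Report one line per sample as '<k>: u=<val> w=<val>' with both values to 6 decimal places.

k=0: b·v=0.357×2.688=0.959616; √(2b)=0.844985; u=(0.959616+24.513)/0.844985=30.145635, w=(0.959616−24.513)/0.844985=-27.874315
k=1: b·v=0.357×1.399=0.499443; √(2b)=0.844985; u=(0.499443+(-13.34))/0.844985=-15.196191, w=(0.499443−(-13.34))/0.844985=16.378326
k=2: b·v=0.357×3.209=1.145613; √(2b)=0.844985; u=(1.145613+14.096)/0.844985=18.037728, w=(1.145613−14.096)/0.844985=-15.326170

0: u=30.145635 w=-27.874315
1: u=-15.196191 w=16.378326
2: u=18.037728 w=-15.326170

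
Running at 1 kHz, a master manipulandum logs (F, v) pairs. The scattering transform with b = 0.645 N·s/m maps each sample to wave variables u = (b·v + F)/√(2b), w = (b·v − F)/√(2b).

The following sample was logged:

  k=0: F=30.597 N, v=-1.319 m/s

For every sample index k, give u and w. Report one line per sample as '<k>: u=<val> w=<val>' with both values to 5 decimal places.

0: u=26.19011 w=-27.68820

k=0: b·v=0.645×(-1.319)=-0.85076; √(2b)=1.13578; u=(-0.85076+30.597)/1.13578=26.19011, w=(-0.85076−30.597)/1.13578=-27.68820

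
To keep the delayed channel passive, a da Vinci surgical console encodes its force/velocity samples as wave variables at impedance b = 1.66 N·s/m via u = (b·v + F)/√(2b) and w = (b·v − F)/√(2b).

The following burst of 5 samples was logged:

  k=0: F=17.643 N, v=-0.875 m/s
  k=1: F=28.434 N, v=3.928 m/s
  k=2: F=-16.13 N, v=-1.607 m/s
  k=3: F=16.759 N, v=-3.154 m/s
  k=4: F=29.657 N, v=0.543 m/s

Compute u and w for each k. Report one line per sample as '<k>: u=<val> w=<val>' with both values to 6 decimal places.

0: u=8.885691 w=-10.480017
1: u=19.183763 w=-12.026607
2: u=-10.316534 w=7.388441
3: u=6.324265 w=-12.071127
4: u=16.771090 w=-15.781697

k=0: b·v=1.66×(-0.875)=-1.452500; √(2b)=1.822087; u=(-1.452500+17.643)/1.822087=8.885691, w=(-1.452500−17.643)/1.822087=-10.480017
k=1: b·v=1.66×3.928=6.520480; √(2b)=1.822087; u=(6.520480+28.434)/1.822087=19.183763, w=(6.520480−28.434)/1.822087=-12.026607
k=2: b·v=1.66×(-1.607)=-2.667620; √(2b)=1.822087; u=(-2.667620+(-16.13))/1.822087=-10.316534, w=(-2.667620−(-16.13))/1.822087=7.388441
k=3: b·v=1.66×(-3.154)=-5.235640; √(2b)=1.822087; u=(-5.235640+16.759)/1.822087=6.324265, w=(-5.235640−16.759)/1.822087=-12.071127
k=4: b·v=1.66×0.543=0.901380; √(2b)=1.822087; u=(0.901380+29.657)/1.822087=16.771090, w=(0.901380−29.657)/1.822087=-15.781697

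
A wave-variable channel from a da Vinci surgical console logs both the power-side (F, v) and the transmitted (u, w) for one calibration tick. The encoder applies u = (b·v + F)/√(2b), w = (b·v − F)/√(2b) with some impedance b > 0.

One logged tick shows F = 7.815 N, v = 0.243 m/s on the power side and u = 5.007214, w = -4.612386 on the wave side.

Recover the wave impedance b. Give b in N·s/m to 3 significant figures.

u + w = 0.394828;  u + w = √(2b)·v, so √(2b) = 0.394828/0.243 = 1.624807.
b = (√(2b))²/2 = 2.639996/2 = 1.319998.
(Check via u − w = 2F/√(2b): u − w = 9.619600, 2F/√(2b) = 9.619607.)

b = 1.32 N·s/m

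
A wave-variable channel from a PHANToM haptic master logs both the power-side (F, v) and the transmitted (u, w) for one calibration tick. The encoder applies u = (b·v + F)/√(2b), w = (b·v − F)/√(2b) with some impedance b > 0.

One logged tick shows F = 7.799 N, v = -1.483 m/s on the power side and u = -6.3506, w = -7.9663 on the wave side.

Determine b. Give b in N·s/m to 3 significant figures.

u + w = -14.31690;  u + w = √(2b)·v, so √(2b) = -14.31690/(-1.483) = 9.65401.
b = (√(2b))²/2 = 93.19995/2 = 46.59998.
(Check via u − w = 2F/√(2b): u − w = 1.61570, 2F/√(2b) = 1.61570.)

b = 46.6 N·s/m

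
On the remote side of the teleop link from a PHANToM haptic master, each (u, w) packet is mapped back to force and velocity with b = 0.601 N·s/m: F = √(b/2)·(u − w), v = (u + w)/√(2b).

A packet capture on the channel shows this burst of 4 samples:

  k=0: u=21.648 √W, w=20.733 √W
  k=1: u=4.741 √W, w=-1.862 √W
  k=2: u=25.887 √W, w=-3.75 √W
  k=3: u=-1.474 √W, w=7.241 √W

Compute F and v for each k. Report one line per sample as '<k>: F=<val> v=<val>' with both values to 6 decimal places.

0: F=0.501584 v=38.656183
1: F=3.619625 v=2.625968
2: F=16.246375 v=20.191405
3: F=-4.777378 v=5.260145

k=0: u−w=0.915000, u+w=42.381000; √(b/2)=0.548179, √(2b)=1.096358; F=0.548179×0.915=0.501584, v=42.381000/1.096358=38.656183
k=1: u−w=6.603000, u+w=2.879000; √(b/2)=0.548179, √(2b)=1.096358; F=0.548179×6.603=3.619625, v=2.879000/1.096358=2.625968
k=2: u−w=29.637000, u+w=22.137000; √(b/2)=0.548179, √(2b)=1.096358; F=0.548179×29.637=16.246375, v=22.137000/1.096358=20.191405
k=3: u−w=-8.715000, u+w=5.767000; √(b/2)=0.548179, √(2b)=1.096358; F=0.548179×(-8.715)=-4.777378, v=5.767000/1.096358=5.260145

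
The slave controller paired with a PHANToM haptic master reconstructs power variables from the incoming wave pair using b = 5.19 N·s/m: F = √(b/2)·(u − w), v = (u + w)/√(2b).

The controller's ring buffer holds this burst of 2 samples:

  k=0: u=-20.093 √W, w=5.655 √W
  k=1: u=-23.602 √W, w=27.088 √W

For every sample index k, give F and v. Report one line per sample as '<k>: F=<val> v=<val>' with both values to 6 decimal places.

k=0: u−w=-25.748000, u+w=-14.438000; √(b/2)=1.610900, √(2b)=3.221801; F=1.610900×(-25.748)=-41.477463, v=-14.438000/3.221801=-4.481345
k=1: u−w=-50.690000, u+w=3.486000; √(b/2)=1.610900, √(2b)=3.221801; F=1.610900×(-50.69)=-81.656540, v=3.486000/3.221801=1.082004

0: F=-41.477463 v=-4.481345
1: F=-81.656540 v=1.082004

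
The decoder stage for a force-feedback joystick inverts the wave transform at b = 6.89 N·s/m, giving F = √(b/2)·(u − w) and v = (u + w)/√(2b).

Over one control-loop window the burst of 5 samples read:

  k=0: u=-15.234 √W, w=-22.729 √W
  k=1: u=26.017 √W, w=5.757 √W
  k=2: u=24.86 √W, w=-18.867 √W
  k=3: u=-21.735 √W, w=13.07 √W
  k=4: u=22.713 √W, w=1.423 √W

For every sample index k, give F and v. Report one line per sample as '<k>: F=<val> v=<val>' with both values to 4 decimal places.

0: F=13.9113 v=-10.2267
1: F=37.6040 v=8.5595
2: F=81.1604 v=1.6144
3: F=-64.6006 v=-2.3342
4: F=39.5158 v=6.5019

k=0: u−w=7.4950, u+w=-37.9630; √(b/2)=1.8561, √(2b)=3.7121; F=1.8561×7.495=13.9113, v=-37.9630/3.7121=-10.2267
k=1: u−w=20.2600, u+w=31.7740; √(b/2)=1.8561, √(2b)=3.7121; F=1.8561×20.26=37.6040, v=31.7740/3.7121=8.5595
k=2: u−w=43.7270, u+w=5.9930; √(b/2)=1.8561, √(2b)=3.7121; F=1.8561×43.727=81.1604, v=5.9930/3.7121=1.6144
k=3: u−w=-34.8050, u+w=-8.6650; √(b/2)=1.8561, √(2b)=3.7121; F=1.8561×(-34.805)=-64.6006, v=-8.6650/3.7121=-2.3342
k=4: u−w=21.2900, u+w=24.1360; √(b/2)=1.8561, √(2b)=3.7121; F=1.8561×21.29=39.5158, v=24.1360/3.7121=6.5019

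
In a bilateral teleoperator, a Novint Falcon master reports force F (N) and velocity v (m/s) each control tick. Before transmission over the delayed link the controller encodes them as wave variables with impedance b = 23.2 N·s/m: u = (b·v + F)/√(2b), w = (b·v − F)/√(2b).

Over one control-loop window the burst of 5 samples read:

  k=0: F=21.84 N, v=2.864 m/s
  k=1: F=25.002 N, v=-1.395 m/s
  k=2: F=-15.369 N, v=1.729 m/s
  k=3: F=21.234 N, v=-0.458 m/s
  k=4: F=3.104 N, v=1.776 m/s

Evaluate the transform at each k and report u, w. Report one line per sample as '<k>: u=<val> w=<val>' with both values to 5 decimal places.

k=0: b·v=23.2×2.864=66.44480; √(2b)=6.81175; u=(66.44480+21.84)/6.81175=12.96065, w=(66.44480−21.84)/6.81175=6.54821
k=1: b·v=23.2×(-1.395)=-32.36400; √(2b)=6.81175; u=(-32.36400+25.002)/6.81175=-1.08078, w=(-32.36400−25.002)/6.81175=-8.42162
k=2: b·v=23.2×1.729=40.11280; √(2b)=6.81175; u=(40.11280+(-15.369))/6.81175=3.63251, w=(40.11280−(-15.369))/6.81175=8.14501
k=3: b·v=23.2×(-0.458)=-10.62560; √(2b)=6.81175; u=(-10.62560+21.234)/6.81175=1.55737, w=(-10.62560−21.234)/6.81175=-4.67715
k=4: b·v=23.2×1.776=41.20320; √(2b)=6.81175; u=(41.20320+3.104)/6.81175=6.50452, w=(41.20320−3.104)/6.81175=5.59316

0: u=12.96065 w=6.54821
1: u=-1.08078 w=-8.42162
2: u=3.63251 w=8.14501
3: u=1.55737 w=-4.67715
4: u=6.50452 w=5.59316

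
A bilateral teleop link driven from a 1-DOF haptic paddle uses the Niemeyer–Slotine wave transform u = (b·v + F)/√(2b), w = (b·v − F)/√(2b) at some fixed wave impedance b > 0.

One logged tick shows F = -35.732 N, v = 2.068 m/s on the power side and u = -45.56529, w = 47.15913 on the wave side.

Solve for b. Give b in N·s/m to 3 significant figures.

b = 0.297 N·s/m

u + w = 1.59384;  u + w = √(2b)·v, so √(2b) = 1.59384/2.068 = 0.77072.
b = (√(2b))²/2 = 0.59400/2 = 0.29700.
(Check via u − w = 2F/√(2b): u − w = -92.72442, 2F/√(2b) = -92.72421.)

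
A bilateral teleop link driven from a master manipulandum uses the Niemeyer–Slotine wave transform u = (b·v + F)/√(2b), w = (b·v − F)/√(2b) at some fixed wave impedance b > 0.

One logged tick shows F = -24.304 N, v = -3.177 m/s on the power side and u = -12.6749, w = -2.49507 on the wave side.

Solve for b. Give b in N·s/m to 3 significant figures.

b = 11.4 N·s/m

u + w = -15.16997;  u + w = √(2b)·v, so √(2b) = -15.16997/(-3.177) = 4.77494.
b = (√(2b))²/2 = 22.80001/2 = 11.40000.
(Check via u − w = 2F/√(2b): u − w = -10.17983, 2F/√(2b) = -10.17982.)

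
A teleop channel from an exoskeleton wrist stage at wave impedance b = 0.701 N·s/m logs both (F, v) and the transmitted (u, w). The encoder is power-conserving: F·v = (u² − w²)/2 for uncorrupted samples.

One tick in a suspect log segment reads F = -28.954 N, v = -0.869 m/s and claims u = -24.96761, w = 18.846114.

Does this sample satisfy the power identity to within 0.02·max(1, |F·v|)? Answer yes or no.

F·v = (-28.954)×(-0.869) = 25.161026 W.
(u² − w²)/2 = (623.381549 − 355.176013)/2 = 134.102768 W.
|Δ| = 108.941742;  2% of max(1, |F·v|) = 0.503221.

no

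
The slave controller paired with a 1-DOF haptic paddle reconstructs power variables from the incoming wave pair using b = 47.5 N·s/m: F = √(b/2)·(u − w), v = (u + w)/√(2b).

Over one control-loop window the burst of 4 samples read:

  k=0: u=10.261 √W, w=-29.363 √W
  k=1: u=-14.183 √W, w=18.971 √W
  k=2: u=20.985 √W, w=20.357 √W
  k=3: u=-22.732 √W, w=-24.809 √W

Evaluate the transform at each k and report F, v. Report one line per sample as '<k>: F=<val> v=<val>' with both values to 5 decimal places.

0: F=193.10349 v=-1.95982
1: F=-161.57261 v=0.49124
2: F=3.06049 v=4.24160
3: F=10.12205 v=-4.87760

k=0: u−w=39.62400, u+w=-19.10200; √(b/2)=4.87340, √(2b)=9.74679; F=4.87340×39.624=193.10349, v=-19.10200/9.74679=-1.95982
k=1: u−w=-33.15400, u+w=4.78800; √(b/2)=4.87340, √(2b)=9.74679; F=4.87340×(-33.154)=-161.57261, v=4.78800/9.74679=0.49124
k=2: u−w=0.62800, u+w=41.34200; √(b/2)=4.87340, √(2b)=9.74679; F=4.87340×0.628=3.06049, v=41.34200/9.74679=4.24160
k=3: u−w=2.07700, u+w=-47.54100; √(b/2)=4.87340, √(2b)=9.74679; F=4.87340×2.077=10.12205, v=-47.54100/9.74679=-4.87760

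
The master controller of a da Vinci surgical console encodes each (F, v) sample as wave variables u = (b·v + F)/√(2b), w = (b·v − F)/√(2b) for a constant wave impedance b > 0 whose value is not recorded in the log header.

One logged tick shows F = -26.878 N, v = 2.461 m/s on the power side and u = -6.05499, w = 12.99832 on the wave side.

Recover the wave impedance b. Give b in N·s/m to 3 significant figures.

b = 3.98 N·s/m

u + w = 6.9433;  u + w = √(2b)·v, so √(2b) = 6.9433/2.461 = 2.8213.
b = (√(2b))²/2 = 7.9600/2 = 3.9800.
(Check via u − w = 2F/√(2b): u − w = -19.0533, 2F/√(2b) = -19.0533.)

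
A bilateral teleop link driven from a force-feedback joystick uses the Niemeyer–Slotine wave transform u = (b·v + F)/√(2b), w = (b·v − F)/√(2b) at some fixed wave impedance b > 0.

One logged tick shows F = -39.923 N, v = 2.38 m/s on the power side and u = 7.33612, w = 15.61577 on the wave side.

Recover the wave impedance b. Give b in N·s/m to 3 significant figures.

u + w = 22.95189;  u + w = √(2b)·v, so √(2b) = 22.95189/2.38 = 9.64365.
b = (√(2b))²/2 = 93.00001/2 = 46.50000.
(Check via u − w = 2F/√(2b): u − w = -8.27965, 2F/√(2b) = -8.27964.)

b = 46.5 N·s/m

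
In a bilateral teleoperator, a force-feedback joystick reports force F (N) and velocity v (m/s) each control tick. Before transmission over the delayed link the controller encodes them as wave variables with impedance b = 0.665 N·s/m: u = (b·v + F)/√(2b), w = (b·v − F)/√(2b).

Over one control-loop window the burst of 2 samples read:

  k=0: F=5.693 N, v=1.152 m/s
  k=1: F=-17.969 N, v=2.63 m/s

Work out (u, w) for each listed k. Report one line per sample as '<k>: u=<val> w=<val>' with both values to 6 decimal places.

0: u=5.600733 w=-4.272181
1: u=-14.064567 w=17.097631

k=0: b·v=0.665×1.152=0.766080; √(2b)=1.153256; u=(0.766080+5.693)/1.153256=5.600733, w=(0.766080−5.693)/1.153256=-4.272181
k=1: b·v=0.665×2.63=1.748950; √(2b)=1.153256; u=(1.748950+(-17.969))/1.153256=-14.064567, w=(1.748950−(-17.969))/1.153256=17.097631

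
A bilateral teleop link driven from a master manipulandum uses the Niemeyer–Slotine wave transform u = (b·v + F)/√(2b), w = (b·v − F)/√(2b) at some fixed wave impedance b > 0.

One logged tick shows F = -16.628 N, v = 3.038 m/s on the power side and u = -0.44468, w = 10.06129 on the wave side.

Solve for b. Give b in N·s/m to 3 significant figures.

u + w = 9.61661;  u + w = √(2b)·v, so √(2b) = 9.61661/3.038 = 3.16544.
b = (√(2b))²/2 = 10.02002/2 = 5.01001.
(Check via u − w = 2F/√(2b): u − w = -10.50597, 2F/√(2b) = -10.50596.)

b = 5.01 N·s/m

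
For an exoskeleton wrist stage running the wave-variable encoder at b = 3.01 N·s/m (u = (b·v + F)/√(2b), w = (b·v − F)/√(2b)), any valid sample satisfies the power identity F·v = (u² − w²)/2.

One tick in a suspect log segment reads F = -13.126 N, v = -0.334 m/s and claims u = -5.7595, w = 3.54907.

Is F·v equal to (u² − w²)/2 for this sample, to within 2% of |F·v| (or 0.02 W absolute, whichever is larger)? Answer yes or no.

no

F·v = (-13.126)×(-0.334) = 4.38408 W.
(u² − w²)/2 = (33.17184 − 12.59590)/2 = 10.28797 W.
|Δ| = 5.90389;  2% of max(1, |F·v|) = 0.08768.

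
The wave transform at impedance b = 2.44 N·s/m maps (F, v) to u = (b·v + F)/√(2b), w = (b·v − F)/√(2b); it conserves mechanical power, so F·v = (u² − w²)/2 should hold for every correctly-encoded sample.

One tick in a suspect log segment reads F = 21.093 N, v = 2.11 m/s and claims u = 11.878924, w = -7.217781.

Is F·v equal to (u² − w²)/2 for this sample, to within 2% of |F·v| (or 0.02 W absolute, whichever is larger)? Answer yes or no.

F·v = 21.093×2.11 = 44.506230 W.
(u² − w²)/2 = (141.108835 − 52.096363)/2 = 44.506236 W.
|Δ| = 0.000006;  2% of max(1, |F·v|) = 0.890125.

yes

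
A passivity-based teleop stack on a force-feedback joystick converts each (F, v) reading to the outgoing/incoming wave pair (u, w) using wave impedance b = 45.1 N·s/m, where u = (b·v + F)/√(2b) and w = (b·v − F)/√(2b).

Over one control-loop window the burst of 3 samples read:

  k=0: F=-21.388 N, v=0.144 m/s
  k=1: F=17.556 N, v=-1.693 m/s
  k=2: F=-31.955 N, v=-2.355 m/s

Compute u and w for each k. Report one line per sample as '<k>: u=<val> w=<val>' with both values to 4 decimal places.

k=0: b·v=45.1×0.144=6.4944; √(2b)=9.4974; u=(6.4944+(-21.388))/9.4974=-1.5682, w=(6.4944−(-21.388))/9.4974=2.9358
k=1: b·v=45.1×(-1.693)=-76.3543; √(2b)=9.4974; u=(-76.3543+17.556)/9.4974=-6.1910, w=(-76.3543−17.556)/9.4974=-9.8880
k=2: b·v=45.1×(-2.355)=-106.2105; √(2b)=9.4974; u=(-106.2105+(-31.955))/9.4974=-14.5478, w=(-106.2105−(-31.955))/9.4974=-7.8185

0: u=-1.5682 w=2.9358
1: u=-6.1910 w=-9.8880
2: u=-14.5478 w=-7.8185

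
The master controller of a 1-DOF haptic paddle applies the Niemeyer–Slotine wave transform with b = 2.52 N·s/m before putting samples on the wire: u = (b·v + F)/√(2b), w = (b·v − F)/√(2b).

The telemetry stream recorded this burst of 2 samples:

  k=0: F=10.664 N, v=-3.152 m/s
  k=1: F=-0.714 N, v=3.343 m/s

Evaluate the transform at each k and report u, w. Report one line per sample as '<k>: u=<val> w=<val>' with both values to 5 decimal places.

k=0: b·v=2.52×(-3.152)=-7.94304; √(2b)=2.24499; u=(-7.94304+10.664)/2.24499=1.21201, w=(-7.94304−10.664)/2.24499=-8.28823
k=1: b·v=2.52×3.343=8.42436; √(2b)=2.24499; u=(8.42436+(-0.714))/2.24499=3.43447, w=(8.42436−(-0.714))/2.24499=4.07055

0: u=1.21201 w=-8.28823
1: u=3.43447 w=4.07055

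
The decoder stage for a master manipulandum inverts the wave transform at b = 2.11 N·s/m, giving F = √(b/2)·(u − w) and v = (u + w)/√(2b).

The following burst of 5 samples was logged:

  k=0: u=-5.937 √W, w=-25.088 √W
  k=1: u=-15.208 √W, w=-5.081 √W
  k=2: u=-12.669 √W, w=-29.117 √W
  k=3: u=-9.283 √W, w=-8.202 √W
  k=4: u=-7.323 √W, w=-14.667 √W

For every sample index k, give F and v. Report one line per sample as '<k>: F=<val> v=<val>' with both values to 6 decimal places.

k=0: u−w=19.151000, u+w=-31.025000; √(b/2)=1.027132, √(2b)=2.054264; F=1.027132×19.151=19.670604, v=-31.025000/2.054264=-15.102734
k=1: u−w=-10.127000, u+w=-20.289000; √(b/2)=1.027132, √(2b)=2.054264; F=1.027132×(-10.127)=-10.401765, v=-20.289000/2.054264=-9.876531
k=2: u−w=16.448000, u+w=-41.786000; √(b/2)=1.027132, √(2b)=2.054264; F=1.027132×16.448=16.894266, v=-41.786000/2.054264=-20.341107
k=3: u−w=-1.081000, u+w=-17.485000; √(b/2)=1.027132, √(2b)=2.054264; F=1.027132×(-1.081)=-1.110330, v=-17.485000/2.054264=-8.511565
k=4: u−w=7.344000, u+w=-21.990000; √(b/2)=1.027132, √(2b)=2.054264; F=1.027132×7.344=7.543257, v=-21.990000/2.054264=-10.704565

0: F=19.670604 v=-15.102734
1: F=-10.401765 v=-9.876531
2: F=16.894266 v=-20.341107
3: F=-1.110330 v=-8.511565
4: F=7.543257 v=-10.704565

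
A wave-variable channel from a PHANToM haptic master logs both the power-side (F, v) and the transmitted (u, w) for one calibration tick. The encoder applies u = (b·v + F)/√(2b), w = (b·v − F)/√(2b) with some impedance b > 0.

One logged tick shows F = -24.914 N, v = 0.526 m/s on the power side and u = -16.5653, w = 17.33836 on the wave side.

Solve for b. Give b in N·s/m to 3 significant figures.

u + w = 0.77306;  u + w = √(2b)·v, so √(2b) = 0.77306/0.526 = 1.46970.
b = (√(2b))²/2 = 2.16001/2 = 1.08000.
(Check via u − w = 2F/√(2b): u − w = -33.90366, 2F/√(2b) = -33.90361.)

b = 1.08 N·s/m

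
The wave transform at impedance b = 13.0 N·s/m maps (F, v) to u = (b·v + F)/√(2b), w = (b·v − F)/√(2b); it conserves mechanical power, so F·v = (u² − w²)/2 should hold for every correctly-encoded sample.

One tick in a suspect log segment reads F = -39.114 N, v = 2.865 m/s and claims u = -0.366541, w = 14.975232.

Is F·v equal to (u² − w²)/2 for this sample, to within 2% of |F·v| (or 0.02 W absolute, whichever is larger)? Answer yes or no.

F·v = (-39.114)×2.865 = -112.061610 W.
(u² − w²)/2 = (0.134352 − 224.257573)/2 = -112.061611 W.
|Δ| = 0.000001;  2% of max(1, |F·v|) = 2.241232.

yes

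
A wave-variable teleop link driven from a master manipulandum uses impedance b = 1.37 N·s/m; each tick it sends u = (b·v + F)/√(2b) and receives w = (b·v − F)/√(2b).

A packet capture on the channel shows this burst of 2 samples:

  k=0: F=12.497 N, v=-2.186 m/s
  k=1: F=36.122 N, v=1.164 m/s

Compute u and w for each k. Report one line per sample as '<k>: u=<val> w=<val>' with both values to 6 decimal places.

0: u=5.740477 w=-9.358951
1: u=22.785480 w=-20.858717

k=0: b·v=1.37×(-2.186)=-2.994820; √(2b)=1.655295; u=(-2.994820+12.497)/1.655295=5.740477, w=(-2.994820−12.497)/1.655295=-9.358951
k=1: b·v=1.37×1.164=1.594680; √(2b)=1.655295; u=(1.594680+36.122)/1.655295=22.785480, w=(1.594680−36.122)/1.655295=-20.858717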